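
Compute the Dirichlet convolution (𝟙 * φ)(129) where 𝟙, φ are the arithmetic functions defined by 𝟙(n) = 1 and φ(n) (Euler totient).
(𝟙 * φ)(129) = 129

Divisors of 129: [1, 3, 43, 129]. For each d | 129:
  d = 1: 𝟙(1) · φ(129/1) = 1 · 84 = 84
  d = 3: 𝟙(3) · φ(129/3) = 1 · 42 = 42
  d = 43: 𝟙(43) · φ(129/43) = 1 · 2 = 2
  d = 129: 𝟙(129) · φ(129/129) = 1 · 1 = 1
Summing: (𝟙 * φ)(129) = 84 + 42 + 2 + 1 = 129.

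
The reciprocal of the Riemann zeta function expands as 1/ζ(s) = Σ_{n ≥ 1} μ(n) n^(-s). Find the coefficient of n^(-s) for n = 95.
μ(95) = 1

Factor n = 95 = 5 · 19. μ(n) = 0 if any exponent ≥ 2 (not squarefree); otherwise μ(n) = (−1)^{ω(n)} where ω(n) is the number of distinct prime factors. Applying: μ(95) = 1.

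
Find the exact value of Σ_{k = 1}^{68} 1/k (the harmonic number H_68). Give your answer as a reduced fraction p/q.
H_68 = 14094018321907827923954201611/2933773379069966367528193600

Direct summation: H_68 = 1 + 1/2 + ... + 1/68. The least common denominator is lcm(1, ..., 68) = 79211881234889091923261227200; over this denominator the numerator is 79211881234889091923261227200 + 39605940617444545961630613600 + 26403960411629697307753742400 + 19802970308722272980815306800 + 15842376246977818384652245440 + 13201980205814848653876871200 + 11315983033555584560465889600 + 9901485154361136490407653400 + 8801320137209899102584580800 + 7921188123488909192326122720 + 7201080112262644720296475200 + 6600990102907424326938435600 + 6093221633453007071020094400 + 5657991516777792280232944800 + 5280792082325939461550748480 + 4950742577180568245203826700 + 4659522425581711289603601600 + 4400660068604949551292290400 + 4169046380783636417013748800 + 3960594061744454596163061360 + 3771994344518528186821963200 + 3600540056131322360148237600 + 3443994836299525735793966400 + 3300495051453712163469217800 + 3168475249395563676930449088 + 3046610816726503535510047200 + 2933773379069966367528193600 + 2828995758388896140116472400 + 2731444180513416962871076800 + 2640396041162969730775374240 + 2555221975319002965266491200 + 2475371288590284122601913350 + 2400360037420881573432158400 + 2329761212790855644801800800 + 2263196606711116912093177920 + 2200330034302474775646145200 + 2140861654997002484412465600 + 2084523190391818208506874400 + 2031073877817669023673364800 + 1980297030872227298081530680 + 1931997103289977851786859200 + 1885997172259264093410981600 + 1842136772904397486587470400 + 1800270028065661180074118800 + 1760264027441979820516916160 + 1721997418149762867896983200 + 1685359175210406211133217600 + 1650247525726856081734608900 + 1616569004793654937209412800 + 1584237624697781838465224544 + 1553174141860570429867867200 + 1523305408363251767755023600 + 1494563796884699847608702400 + 1466886689534983183764096800 + 1440216022452528944059295040 + 1414497879194448070058236200 + 1389682126927878805671249600 + 1365722090256708481435538400 + 1342574258218459185140020800 + 1320198020581484865387687120 + 1298555430080149047922315200 + 1277610987659501482633245600 + 1257331448172842728940654400 + 1237685644295142061300956675 + 1218644326690601414204018880 + 1200180018710440786716079200 + 1182266884102822267511361600 + 1164880606395427822400900400 = 380538494691511353946763443497, so H_68 = 380538494691511353946763443497/79211881234889091923261227200; reducing by gcd(380538494691511353946763443497, 79211881234889091923261227200) = 27 gives 14094018321907827923954201611/2933773379069966367528193600 ≈ 4.80406. (The PNT-adjacent estimate ln(68) + γ ≈ 4.79672 matches within O(1/n).)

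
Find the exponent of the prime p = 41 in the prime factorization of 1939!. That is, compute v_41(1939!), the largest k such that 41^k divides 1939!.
v_41(1939!) = 48

Legendre's formula: v_p(n!) = Σ_{k ≥ 1} ⌊n / p^k⌋. For p = 41, n = 1939, the terms are:
  ⌊1939/41^1⌋ = ⌊1939/41⌋ = 47
  ⌊1939/41^2⌋ = ⌊1939/1681⌋ = 1
(the next term ⌊1939/41^3⌋ = 0, terminating the sum). Summing: v_41(1939!) = 47 + 1 = 48.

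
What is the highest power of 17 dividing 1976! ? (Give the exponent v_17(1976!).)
v_17(1976!) = 122

Legendre's formula: v_p(n!) = Σ_{k ≥ 1} ⌊n / p^k⌋. For p = 17, n = 1976, the terms are:
  ⌊1976/17^1⌋ = ⌊1976/17⌋ = 116
  ⌊1976/17^2⌋ = ⌊1976/289⌋ = 6
(the next term ⌊1976/17^3⌋ = 0, terminating the sum). Summing: v_17(1976!) = 116 + 6 = 122.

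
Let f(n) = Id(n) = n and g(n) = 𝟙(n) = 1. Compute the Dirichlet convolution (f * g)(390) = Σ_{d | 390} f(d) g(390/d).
(Id * 𝟙)(390) = 1008

Divisors of 390: [1, 2, 3, 5, 6, 10, 13, 15, 26, 30, 39, 65, 78, 130, 195, 390]. For each d | 390:
  d = 1: Id(1) · 𝟙(390/1) = 1 · 1 = 1
  d = 2: Id(2) · 𝟙(390/2) = 2 · 1 = 2
  d = 3: Id(3) · 𝟙(390/3) = 3 · 1 = 3
  d = 5: Id(5) · 𝟙(390/5) = 5 · 1 = 5
  d = 6: Id(6) · 𝟙(390/6) = 6 · 1 = 6
  d = 10: Id(10) · 𝟙(390/10) = 10 · 1 = 10
  d = 13: Id(13) · 𝟙(390/13) = 13 · 1 = 13
  d = 15: Id(15) · 𝟙(390/15) = 15 · 1 = 15
  d = 26: Id(26) · 𝟙(390/26) = 26 · 1 = 26
  d = 30: Id(30) · 𝟙(390/30) = 30 · 1 = 30
  d = 39: Id(39) · 𝟙(390/39) = 39 · 1 = 39
  d = 65: Id(65) · 𝟙(390/65) = 65 · 1 = 65
  d = 78: Id(78) · 𝟙(390/78) = 78 · 1 = 78
  d = 130: Id(130) · 𝟙(390/130) = 130 · 1 = 130
  d = 195: Id(195) · 𝟙(390/195) = 195 · 1 = 195
  d = 390: Id(390) · 𝟙(390/390) = 390 · 1 = 390
Summing: (Id * 𝟙)(390) = 1 + 2 + 3 + 5 + 6 + 10 + 13 + 15 + 26 + 30 + 39 + 65 + 78 + 130 + 195 + 390 = 1008.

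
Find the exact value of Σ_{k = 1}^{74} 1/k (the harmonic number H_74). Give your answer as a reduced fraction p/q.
H_74 = 668934292077295215167676426926677/136851726813476721146087646859200

Direct summation: H_74 = 1 + 1/2 + ... + 1/74. The least common denominator is lcm(1, ..., 74) = 410555180440430163438262940577600; over this denominator the numerator is 410555180440430163438262940577600 + 205277590220215081719131470288800 + 136851726813476721146087646859200 + 102638795110107540859565735144400 + 82111036088086032687652588115520 + 68425863406738360573043823429600 + 58650740062918594776894705796800 + 51319397555053770429782867572200 + 45617242271158907048695882286400 + 41055518044043016343826294057760 + 37323198221857287585296630961600 + 34212931703369180286521911714800 + 31581167726186935649097149275200 + 29325370031459297388447352898400 + 27370345362695344229217529371840 + 25659698777526885214891433786100 + 24150304731790009614015467092800 + 22808621135579453524347941143200 + 21608167391601587549382260030400 + 20527759022021508171913147028880 + 19550246687639531592298235265600 + 18661599110928643792648315480800 + 17850225236540441888620127851200 + 17106465851684590143260955857400 + 16422207217617206537530517623104 + 15790583863093467824548574637600 + 15205747423719635682898627428800 + 14662685015729648694223676449200 + 14157075187601040118560791054400 + 13685172681347672114608764685920 + 13243715498078392368976223889600 + 12829849388763442607445716893050 + 12441066073952429195098876987200 + 12075152365895004807007733546400 + 11730148012583718955378941159360 + 11404310567789726762173970571600 + 11096085957849463876709809204800 + 10804083695800793774691130015200 + 10527055908728978549699049758400 + 10263879511010754085956573514440 + 10013540986351955205811291233600 + 9775123343819765796149117632800 + 9547794893963492172982859083200 + 9330799555464321896324157740400 + 9123448454231781409739176457280 + 8925112618270220944310063925600 + 8735216605115535392303466820800 + 8553232925842295071630477928700 + 8378677151845513539556386542400 + 8211103608808603268765258811552 + 8050101577263336538005155697600 + 7895291931546733912274287318800 + 7746324159253399310155904539200 + 7602873711859817841449313714400 + 7464639644371457517059326192320 + 7331342507864824347111838224600 + 7202722463867195849794086676800 + 7078537593800520059280395527200 + 6958562380346273956580727806400 + 6842586340673836057304382342960 + 6730412794105412515381359681600 + 6621857749039196184488111944800 + 6516748895879843864099411755200 + 6414924694381721303722858446525 + 6316233545237387129819429855040 + 6220533036976214597549438493600 + 6127689260304927812511387172800 + 6037576182947502403503866773200 + 5950075078846813962873375950400 + 5865074006291859477689470579680 + 5782467330146903710398069585600 + 5702155283894863381086985285800 + 5624043567677125526551547131200 + 5548042978924731938354904602400 = 2006802876231885645503029280780031, so H_74 = 2006802876231885645503029280780031/410555180440430163438262940577600; reducing by gcd(2006802876231885645503029280780031, 410555180440430163438262940577600) = 3 gives 668934292077295215167676426926677/136851726813476721146087646859200 ≈ 4.88802. (The PNT-adjacent estimate ln(74) + γ ≈ 4.88128 matches within O(1/n).)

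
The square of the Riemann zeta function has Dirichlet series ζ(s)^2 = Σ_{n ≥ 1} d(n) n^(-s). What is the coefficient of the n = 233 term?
d(233) = 2

ζ(s)^2 = (Σ 1/m^s)(Σ 1/k^s). The coefficient of 1/n^s in the product is the number of ordered pairs (m, k) with mk = n, which equals d(n). For n = 233, divisors are [1, 233], so d(233) = 2.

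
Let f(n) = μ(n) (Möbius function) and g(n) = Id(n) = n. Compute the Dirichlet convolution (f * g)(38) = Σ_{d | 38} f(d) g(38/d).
(μ * Id)(38) = 18

Divisors of 38: [1, 2, 19, 38]. For each d | 38:
  d = 1: μ(1) · Id(38/1) = 1 · 38 = 38
  d = 2: μ(2) · Id(38/2) = -1 · 19 = -19
  d = 19: μ(19) · Id(38/19) = -1 · 2 = -2
  d = 38: μ(38) · Id(38/38) = 1 · 1 = 1
Summing: (μ * Id)(38) = 38 + -19 + -2 + 1 = 18.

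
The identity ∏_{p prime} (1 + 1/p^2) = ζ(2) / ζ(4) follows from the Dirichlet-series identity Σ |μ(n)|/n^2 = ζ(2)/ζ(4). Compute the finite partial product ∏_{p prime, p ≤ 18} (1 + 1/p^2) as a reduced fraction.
∏ = 17690000/11792781

The primes p ≤ 18 are [2, 3, 5, 7, 11, 13, 17]. For each, (1 + 1/p^2) = (p^2 + 1)/p^2. Multiplying these fractions over p ∈ [2, 3, 5, 7, 11, 13, 17] gives 17690000/11792781. (In the limit P → ∞ this tends to ζ(2)/ζ(4).)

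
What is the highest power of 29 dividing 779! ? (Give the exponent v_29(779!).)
v_29(779!) = 26

Legendre's formula: v_p(n!) = Σ_{k ≥ 1} ⌊n / p^k⌋. For p = 29, n = 779, the terms are:
  ⌊779/29^1⌋ = ⌊779/29⌋ = 26
(the next term ⌊779/29^2⌋ = 0, terminating the sum). Summing: v_29(779!) = 26 = 26.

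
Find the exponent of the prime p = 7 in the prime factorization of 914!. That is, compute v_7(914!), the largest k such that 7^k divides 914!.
v_7(914!) = 150

Legendre's formula: v_p(n!) = Σ_{k ≥ 1} ⌊n / p^k⌋. For p = 7, n = 914, the terms are:
  ⌊914/7^1⌋ = ⌊914/7⌋ = 130
  ⌊914/7^2⌋ = ⌊914/49⌋ = 18
  ⌊914/7^3⌋ = ⌊914/343⌋ = 2
(the next term ⌊914/7^4⌋ = 0, terminating the sum). Summing: v_7(914!) = 130 + 18 + 2 = 150.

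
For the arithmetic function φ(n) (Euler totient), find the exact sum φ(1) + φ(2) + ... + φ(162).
Σ_{n ≤ 162} φ(n) = 7992

Compute φ(n) for each 1 ≤ n ≤ 162: φ(1) = 1, φ(2) = 1, φ(3) = 2, φ(4) = 2, φ(5) = 4, φ(6) = 2, φ(7) = 6, φ(8) = 4, φ(9) = 6, φ(10) = 4, φ(11) = 10, φ(12) = 4, φ(13) = 12, φ(14) = 6, φ(15) = 8, φ(16) = 8, φ(17) = 16, φ(18) = 6, φ(19) = 18, φ(20) = 8, φ(21) = 12, φ(22) = 10, φ(23) = 22, φ(24) = 8, φ(25) = 20, φ(26) = 12, φ(27) = 18, φ(28) = 12, φ(29) = 28, φ(30) = 8, φ(31) = 30, φ(32) = 16, φ(33) = 20, φ(34) = 16, φ(35) = 24, φ(36) = 12, φ(37) = 36, φ(38) = 18, φ(39) = 24, φ(40) = 16, φ(41) = 40, φ(42) = 12, φ(43) = 42, φ(44) = 20, φ(45) = 24, φ(46) = 22, φ(47) = 46, φ(48) = 16, φ(49) = 42, φ(50) = 20, φ(51) = 32, φ(52) = 24, φ(53) = 52, φ(54) = 18, φ(55) = 40, φ(56) = 24, φ(57) = 36, φ(58) = 28, φ(59) = 58, φ(60) = 16, φ(61) = 60, φ(62) = 30, φ(63) = 36, φ(64) = 32, φ(65) = 48, φ(66) = 20, φ(67) = 66, φ(68) = 32, φ(69) = 44, φ(70) = 24, φ(71) = 70, φ(72) = 24, φ(73) = 72, φ(74) = 36, φ(75) = 40, φ(76) = 36, φ(77) = 60, φ(78) = 24, φ(79) = 78, φ(80) = 32, φ(81) = 54, φ(82) = 40, φ(83) = 82, φ(84) = 24, φ(85) = 64, φ(86) = 42, φ(87) = 56, φ(88) = 40, φ(89) = 88, φ(90) = 24, φ(91) = 72, φ(92) = 44, φ(93) = 60, φ(94) = 46, φ(95) = 72, φ(96) = 32, φ(97) = 96, φ(98) = 42, φ(99) = 60, φ(100) = 40, φ(101) = 100, φ(102) = 32, φ(103) = 102, φ(104) = 48, φ(105) = 48, φ(106) = 52, φ(107) = 106, φ(108) = 36, φ(109) = 108, φ(110) = 40, φ(111) = 72, φ(112) = 48, φ(113) = 112, φ(114) = 36, φ(115) = 88, φ(116) = 56, φ(117) = 72, φ(118) = 58, φ(119) = 96, φ(120) = 32, φ(121) = 110, φ(122) = 60, φ(123) = 80, φ(124) = 60, φ(125) = 100, φ(126) = 36, φ(127) = 126, φ(128) = 64, φ(129) = 84, φ(130) = 48, φ(131) = 130, φ(132) = 40, φ(133) = 108, φ(134) = 66, φ(135) = 72, φ(136) = 64, φ(137) = 136, φ(138) = 44, φ(139) = 138, φ(140) = 48, φ(141) = 92, φ(142) = 70, φ(143) = 120, φ(144) = 48, φ(145) = 112, φ(146) = 72, φ(147) = 84, φ(148) = 72, φ(149) = 148, φ(150) = 40, φ(151) = 150, φ(152) = 72, φ(153) = 96, φ(154) = 60, φ(155) = 120, φ(156) = 48, φ(157) = 156, φ(158) = 78, φ(159) = 104, φ(160) = 64, φ(161) = 132, φ(162) = 54. Summing all 162 values: 7992. (Average order: Σ_{n ≤ x} φ(n) ~ (3/π²) x². For x = 162, (3/π²)·162² ≈ 7977.22.)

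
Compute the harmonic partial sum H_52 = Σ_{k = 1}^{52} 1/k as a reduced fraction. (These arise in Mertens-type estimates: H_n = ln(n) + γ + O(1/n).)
H_52 = 14063600165435720745359/3099044504245996706400

Direct summation: H_52 = 1 + 1/2 + ... + 1/52. The least common denominator is lcm(1, ..., 52) = 3099044504245996706400; over this denominator the numerator is 3099044504245996706400 + 1549522252122998353200 + 1033014834748665568800 + 774761126061499176600 + 619808900849199341280 + 516507417374332784400 + 442720643463713815200 + 387380563030749588300 + 344338278249555189600 + 309904450424599670640 + 281731318567817882400 + 258253708687166392200 + 238388038788153592800 + 221360321731856907600 + 206602966949733113760 + 193690281515374794150 + 182296735543882159200 + 172169139124777594800 + 163107605486631405600 + 154952225212299835320 + 147573547821237938400 + 140865659283908941200 + 134741065401999856800 + 129126854343583196100 + 123961780169839868256 + 119194019394076796400 + 114779426083185063200 + 110680160865928453800 + 106863603594689541600 + 103301483474866556880 + 99969177556322474400 + 96845140757687397075 + 93910439522605960800 + 91148367771941079600 + 88544128692742763040 + 86084569562388797400 + 83757959574216127200 + 81553802743315702800 + 79462679596051197600 + 77476112606149917660 + 75586451323073090400 + 73786773910618969200 + 72070802424325504800 + 70432829641954470600 + 68867655649911037920 + 67370532700999928400 + 65937117111616951200 + 64563427171791598050 + 63245806209101973600 + 61980890084919934128 + 60765578514627386400 + 59597009697038398200 = 14063600165435720745359, so H_52 = 14063600165435720745359/3099044504245996706400 (already in lowest terms) ≈ 4.53804. (The PNT-adjacent estimate ln(52) + γ ≈ 4.52846 matches within O(1/n).)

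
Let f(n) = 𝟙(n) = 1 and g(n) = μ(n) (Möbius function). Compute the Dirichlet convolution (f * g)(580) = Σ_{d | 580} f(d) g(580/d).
(𝟙 * μ)(580) = 0

Divisors of 580: [1, 2, 4, 5, 10, 20, 29, 58, 116, 145, 290, 580]. For each d | 580:
  d = 1: 𝟙(1) · μ(580/1) = 1 · 0 = 0
  d = 2: 𝟙(2) · μ(580/2) = 1 · -1 = -1
  d = 4: 𝟙(4) · μ(580/4) = 1 · 1 = 1
  d = 5: 𝟙(5) · μ(580/5) = 1 · 0 = 0
  d = 10: 𝟙(10) · μ(580/10) = 1 · 1 = 1
  d = 20: 𝟙(20) · μ(580/20) = 1 · -1 = -1
  d = 29: 𝟙(29) · μ(580/29) = 1 · 0 = 0
  d = 58: 𝟙(58) · μ(580/58) = 1 · 1 = 1
  d = 116: 𝟙(116) · μ(580/116) = 1 · -1 = -1
  d = 145: 𝟙(145) · μ(580/145) = 1 · 0 = 0
  d = 290: 𝟙(290) · μ(580/290) = 1 · -1 = -1
  d = 580: 𝟙(580) · μ(580/580) = 1 · 1 = 1
Summing: (𝟙 * μ)(580) = 0 + -1 + 1 + 0 + 1 + -1 + 0 + 1 + -1 + 0 + -1 + 1 = 0.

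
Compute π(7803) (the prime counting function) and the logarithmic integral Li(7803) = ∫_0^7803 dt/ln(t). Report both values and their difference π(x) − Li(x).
π(7803) = 987;  Li(7803) ≈ 1004.47;  π(x) − Li(x) ≈ -17.47.

Direct count of primes ≤ 7803 gives π(7803) = 987. Numerical evaluation of the logarithmic integral gives Li(7803) ≈ 1004.47. The difference π(x) − Li(x) ≈ -17.47 is typically negative for small/moderate x (Li(x) overestimates), though Littlewood's theorem shows this sign changes infinitely often.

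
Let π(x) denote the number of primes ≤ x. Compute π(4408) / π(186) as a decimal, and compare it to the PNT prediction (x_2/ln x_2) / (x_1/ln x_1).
π(4408)/π(186) = 599/42 ≈ 14.2619;  PNT prediction ≈ 14.7589.

π(186) = 42 and π(4408) = 599, so π(4408)/π(186) ≈ 14.2619. The PNT-predicted ratio is (4408/ln(4408)) / (186/ln(186)) ≈ 14.7589. The two agree to within a few percent, as expected.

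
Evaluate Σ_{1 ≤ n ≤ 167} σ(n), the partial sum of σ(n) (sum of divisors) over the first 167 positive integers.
Σ_{n ≤ 167} σ(n) = 22875

Compute σ(n) for each 1 ≤ n ≤ 167: σ(1) = 1, σ(2) = 3, σ(3) = 4, σ(4) = 7, σ(5) = 6, σ(6) = 12, σ(7) = 8, σ(8) = 15, σ(9) = 13, σ(10) = 18, σ(11) = 12, σ(12) = 28, σ(13) = 14, σ(14) = 24, σ(15) = 24, σ(16) = 31, σ(17) = 18, σ(18) = 39, σ(19) = 20, σ(20) = 42, σ(21) = 32, σ(22) = 36, σ(23) = 24, σ(24) = 60, σ(25) = 31, σ(26) = 42, σ(27) = 40, σ(28) = 56, σ(29) = 30, σ(30) = 72, σ(31) = 32, σ(32) = 63, σ(33) = 48, σ(34) = 54, σ(35) = 48, σ(36) = 91, σ(37) = 38, σ(38) = 60, σ(39) = 56, σ(40) = 90, σ(41) = 42, σ(42) = 96, σ(43) = 44, σ(44) = 84, σ(45) = 78, σ(46) = 72, σ(47) = 48, σ(48) = 124, σ(49) = 57, σ(50) = 93, σ(51) = 72, σ(52) = 98, σ(53) = 54, σ(54) = 120, σ(55) = 72, σ(56) = 120, σ(57) = 80, σ(58) = 90, σ(59) = 60, σ(60) = 168, σ(61) = 62, σ(62) = 96, σ(63) = 104, σ(64) = 127, σ(65) = 84, σ(66) = 144, σ(67) = 68, σ(68) = 126, σ(69) = 96, σ(70) = 144, σ(71) = 72, σ(72) = 195, σ(73) = 74, σ(74) = 114, σ(75) = 124, σ(76) = 140, σ(77) = 96, σ(78) = 168, σ(79) = 80, σ(80) = 186, σ(81) = 121, σ(82) = 126, σ(83) = 84, σ(84) = 224, σ(85) = 108, σ(86) = 132, σ(87) = 120, σ(88) = 180, σ(89) = 90, σ(90) = 234, σ(91) = 112, σ(92) = 168, σ(93) = 128, σ(94) = 144, σ(95) = 120, σ(96) = 252, σ(97) = 98, σ(98) = 171, σ(99) = 156, σ(100) = 217, σ(101) = 102, σ(102) = 216, σ(103) = 104, σ(104) = 210, σ(105) = 192, σ(106) = 162, σ(107) = 108, σ(108) = 280, σ(109) = 110, σ(110) = 216, σ(111) = 152, σ(112) = 248, σ(113) = 114, σ(114) = 240, σ(115) = 144, σ(116) = 210, σ(117) = 182, σ(118) = 180, σ(119) = 144, σ(120) = 360, σ(121) = 133, σ(122) = 186, σ(123) = 168, σ(124) = 224, σ(125) = 156, σ(126) = 312, σ(127) = 128, σ(128) = 255, σ(129) = 176, σ(130) = 252, σ(131) = 132, σ(132) = 336, σ(133) = 160, σ(134) = 204, σ(135) = 240, σ(136) = 270, σ(137) = 138, σ(138) = 288, σ(139) = 140, σ(140) = 336, σ(141) = 192, σ(142) = 216, σ(143) = 168, σ(144) = 403, σ(145) = 180, σ(146) = 222, σ(147) = 228, σ(148) = 266, σ(149) = 150, σ(150) = 372, σ(151) = 152, σ(152) = 300, σ(153) = 234, σ(154) = 288, σ(155) = 192, σ(156) = 392, σ(157) = 158, σ(158) = 240, σ(159) = 216, σ(160) = 378, σ(161) = 192, σ(162) = 363, σ(163) = 164, σ(164) = 294, σ(165) = 288, σ(166) = 252, σ(167) = 168. Summing all 167 values: 22875. (Average order: Σ_{n ≤ x} σ(n) ~ (π²/12) x². For x = 167, (π²/12)·167² ≈ 22937.78.)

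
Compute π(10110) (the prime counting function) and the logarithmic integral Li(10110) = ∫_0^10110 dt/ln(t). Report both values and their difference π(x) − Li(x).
π(10110) = 1241;  Li(10110) ≈ 1258.07;  π(x) − Li(x) ≈ -17.07.

Direct count of primes ≤ 10110 gives π(10110) = 1241. Numerical evaluation of the logarithmic integral gives Li(10110) ≈ 1258.07. The difference π(x) − Li(x) ≈ -17.07 is typically negative for small/moderate x (Li(x) overestimates), though Littlewood's theorem shows this sign changes infinitely often.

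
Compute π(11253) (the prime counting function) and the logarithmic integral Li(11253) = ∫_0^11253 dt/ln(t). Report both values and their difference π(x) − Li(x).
π(11253) = 1360;  Li(11253) ≈ 1381.30;  π(x) − Li(x) ≈ -21.30.

Direct count of primes ≤ 11253 gives π(11253) = 1360. Numerical evaluation of the logarithmic integral gives Li(11253) ≈ 1381.30. The difference π(x) − Li(x) ≈ -21.30 is typically negative for small/moderate x (Li(x) overestimates), though Littlewood's theorem shows this sign changes infinitely often.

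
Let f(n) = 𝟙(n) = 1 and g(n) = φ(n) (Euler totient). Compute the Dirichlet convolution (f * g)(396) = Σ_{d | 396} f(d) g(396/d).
(𝟙 * φ)(396) = 396

Divisors of 396: [1, 2, 3, 4, 6, 9, 11, 12, 18, 22, 33, 36, 44, 66, 99, 132, 198, 396]. For each d | 396:
  d = 1: 𝟙(1) · φ(396/1) = 1 · 120 = 120
  d = 2: 𝟙(2) · φ(396/2) = 1 · 60 = 60
  d = 3: 𝟙(3) · φ(396/3) = 1 · 40 = 40
  d = 4: 𝟙(4) · φ(396/4) = 1 · 60 = 60
  d = 6: 𝟙(6) · φ(396/6) = 1 · 20 = 20
  d = 9: 𝟙(9) · φ(396/9) = 1 · 20 = 20
  d = 11: 𝟙(11) · φ(396/11) = 1 · 12 = 12
  d = 12: 𝟙(12) · φ(396/12) = 1 · 20 = 20
  d = 18: 𝟙(18) · φ(396/18) = 1 · 10 = 10
  d = 22: 𝟙(22) · φ(396/22) = 1 · 6 = 6
  d = 33: 𝟙(33) · φ(396/33) = 1 · 4 = 4
  d = 36: 𝟙(36) · φ(396/36) = 1 · 10 = 10
  d = 44: 𝟙(44) · φ(396/44) = 1 · 6 = 6
  d = 66: 𝟙(66) · φ(396/66) = 1 · 2 = 2
  d = 99: 𝟙(99) · φ(396/99) = 1 · 2 = 2
  d = 132: 𝟙(132) · φ(396/132) = 1 · 2 = 2
  d = 198: 𝟙(198) · φ(396/198) = 1 · 1 = 1
  d = 396: 𝟙(396) · φ(396/396) = 1 · 1 = 1
Summing: (𝟙 * φ)(396) = 120 + 60 + 40 + 60 + 20 + 20 + 12 + 20 + 10 + 6 + 4 + 10 + 6 + 2 + 2 + 2 + 1 + 1 = 396.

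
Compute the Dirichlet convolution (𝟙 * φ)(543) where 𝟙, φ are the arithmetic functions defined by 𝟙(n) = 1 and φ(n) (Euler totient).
(𝟙 * φ)(543) = 543

Divisors of 543: [1, 3, 181, 543]. For each d | 543:
  d = 1: 𝟙(1) · φ(543/1) = 1 · 360 = 360
  d = 3: 𝟙(3) · φ(543/3) = 1 · 180 = 180
  d = 181: 𝟙(181) · φ(543/181) = 1 · 2 = 2
  d = 543: 𝟙(543) · φ(543/543) = 1 · 1 = 1
Summing: (𝟙 * φ)(543) = 360 + 180 + 2 + 1 = 543.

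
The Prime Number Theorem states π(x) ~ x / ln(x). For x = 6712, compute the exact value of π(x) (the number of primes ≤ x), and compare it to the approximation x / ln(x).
π(6712) = 866;  x/ln(x) ≈ 761.72;  relative error ≈ 12.04%.

Directly count primes up to 6712: π(6712) = 866. The PNT approximation gives 6712/ln(6712) ≈ 6712/8.81165 ≈ 761.72. Relative error (π(x) − x/ln(x)) / π(x) ≈ 12.04%; the approximation is known to undercount slightly (Li(x) is a better estimate).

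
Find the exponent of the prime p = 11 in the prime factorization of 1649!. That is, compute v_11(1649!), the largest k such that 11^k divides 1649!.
v_11(1649!) = 163

Legendre's formula: v_p(n!) = Σ_{k ≥ 1} ⌊n / p^k⌋. For p = 11, n = 1649, the terms are:
  ⌊1649/11^1⌋ = ⌊1649/11⌋ = 149
  ⌊1649/11^2⌋ = ⌊1649/121⌋ = 13
  ⌊1649/11^3⌋ = ⌊1649/1331⌋ = 1
(the next term ⌊1649/11^4⌋ = 0, terminating the sum). Summing: v_11(1649!) = 149 + 13 + 1 = 163.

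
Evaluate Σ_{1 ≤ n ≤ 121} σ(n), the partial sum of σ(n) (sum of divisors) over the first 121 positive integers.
Σ_{n ≤ 121} σ(n) = 12106

Compute σ(n) for each 1 ≤ n ≤ 121: σ(1) = 1, σ(2) = 3, σ(3) = 4, σ(4) = 7, σ(5) = 6, σ(6) = 12, σ(7) = 8, σ(8) = 15, σ(9) = 13, σ(10) = 18, σ(11) = 12, σ(12) = 28, σ(13) = 14, σ(14) = 24, σ(15) = 24, σ(16) = 31, σ(17) = 18, σ(18) = 39, σ(19) = 20, σ(20) = 42, σ(21) = 32, σ(22) = 36, σ(23) = 24, σ(24) = 60, σ(25) = 31, σ(26) = 42, σ(27) = 40, σ(28) = 56, σ(29) = 30, σ(30) = 72, σ(31) = 32, σ(32) = 63, σ(33) = 48, σ(34) = 54, σ(35) = 48, σ(36) = 91, σ(37) = 38, σ(38) = 60, σ(39) = 56, σ(40) = 90, σ(41) = 42, σ(42) = 96, σ(43) = 44, σ(44) = 84, σ(45) = 78, σ(46) = 72, σ(47) = 48, σ(48) = 124, σ(49) = 57, σ(50) = 93, σ(51) = 72, σ(52) = 98, σ(53) = 54, σ(54) = 120, σ(55) = 72, σ(56) = 120, σ(57) = 80, σ(58) = 90, σ(59) = 60, σ(60) = 168, σ(61) = 62, σ(62) = 96, σ(63) = 104, σ(64) = 127, σ(65) = 84, σ(66) = 144, σ(67) = 68, σ(68) = 126, σ(69) = 96, σ(70) = 144, σ(71) = 72, σ(72) = 195, σ(73) = 74, σ(74) = 114, σ(75) = 124, σ(76) = 140, σ(77) = 96, σ(78) = 168, σ(79) = 80, σ(80) = 186, σ(81) = 121, σ(82) = 126, σ(83) = 84, σ(84) = 224, σ(85) = 108, σ(86) = 132, σ(87) = 120, σ(88) = 180, σ(89) = 90, σ(90) = 234, σ(91) = 112, σ(92) = 168, σ(93) = 128, σ(94) = 144, σ(95) = 120, σ(96) = 252, σ(97) = 98, σ(98) = 171, σ(99) = 156, σ(100) = 217, σ(101) = 102, σ(102) = 216, σ(103) = 104, σ(104) = 210, σ(105) = 192, σ(106) = 162, σ(107) = 108, σ(108) = 280, σ(109) = 110, σ(110) = 216, σ(111) = 152, σ(112) = 248, σ(113) = 114, σ(114) = 240, σ(115) = 144, σ(116) = 210, σ(117) = 182, σ(118) = 180, σ(119) = 144, σ(120) = 360, σ(121) = 133. Summing all 121 values: 12106. (Average order: Σ_{n ≤ x} σ(n) ~ (π²/12) x². For x = 121, (π²/12)·121² ≈ 12041.74.)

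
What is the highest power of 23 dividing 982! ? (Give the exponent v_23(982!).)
v_23(982!) = 43

Legendre's formula: v_p(n!) = Σ_{k ≥ 1} ⌊n / p^k⌋. For p = 23, n = 982, the terms are:
  ⌊982/23^1⌋ = ⌊982/23⌋ = 42
  ⌊982/23^2⌋ = ⌊982/529⌋ = 1
(the next term ⌊982/23^3⌋ = 0, terminating the sum). Summing: v_23(982!) = 42 + 1 = 43.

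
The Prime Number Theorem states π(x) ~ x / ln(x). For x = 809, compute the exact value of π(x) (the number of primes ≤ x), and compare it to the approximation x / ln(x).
π(809) = 140;  x/ln(x) ≈ 120.82;  relative error ≈ 13.70%.

Directly count primes up to 809: π(809) = 140. The PNT approximation gives 809/ln(809) ≈ 809/6.69580 ≈ 120.82. Relative error (π(x) − x/ln(x)) / π(x) ≈ 13.70%; the approximation is known to undercount slightly (Li(x) is a better estimate).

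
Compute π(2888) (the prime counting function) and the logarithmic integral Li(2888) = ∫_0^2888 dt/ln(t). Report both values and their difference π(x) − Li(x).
π(2888) = 418;  Li(2888) ≈ 428.74;  π(x) − Li(x) ≈ -10.74.

Direct count of primes ≤ 2888 gives π(2888) = 418. Numerical evaluation of the logarithmic integral gives Li(2888) ≈ 428.74. The difference π(x) − Li(x) ≈ -10.74 is typically negative for small/moderate x (Li(x) overestimates), though Littlewood's theorem shows this sign changes infinitely often.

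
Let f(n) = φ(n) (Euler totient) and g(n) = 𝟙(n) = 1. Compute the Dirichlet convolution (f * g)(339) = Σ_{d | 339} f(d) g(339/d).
(φ * 𝟙)(339) = 339

Divisors of 339: [1, 3, 113, 339]. For each d | 339:
  d = 1: φ(1) · 𝟙(339/1) = 1 · 1 = 1
  d = 3: φ(3) · 𝟙(339/3) = 2 · 1 = 2
  d = 113: φ(113) · 𝟙(339/113) = 112 · 1 = 112
  d = 339: φ(339) · 𝟙(339/339) = 224 · 1 = 224
Summing: (φ * 𝟙)(339) = 1 + 2 + 112 + 224 = 339.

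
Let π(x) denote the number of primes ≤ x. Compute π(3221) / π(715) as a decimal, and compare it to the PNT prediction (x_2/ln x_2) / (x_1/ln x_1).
π(3221)/π(715) = 456/127 ≈ 3.5906;  PNT prediction ≈ 3.6654.

π(715) = 127 and π(3221) = 456, so π(3221)/π(715) ≈ 3.5906. The PNT-predicted ratio is (3221/ln(3221)) / (715/ln(715)) ≈ 3.6654. The two agree to within a few percent, as expected.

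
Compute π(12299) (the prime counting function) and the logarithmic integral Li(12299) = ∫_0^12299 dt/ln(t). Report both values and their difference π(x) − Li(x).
π(12299) = 1470;  Li(12299) ≈ 1492.89;  π(x) − Li(x) ≈ -22.89.

Direct count of primes ≤ 12299 gives π(12299) = 1470. Numerical evaluation of the logarithmic integral gives Li(12299) ≈ 1492.89. The difference π(x) − Li(x) ≈ -22.89 is typically negative for small/moderate x (Li(x) overestimates), though Littlewood's theorem shows this sign changes infinitely often.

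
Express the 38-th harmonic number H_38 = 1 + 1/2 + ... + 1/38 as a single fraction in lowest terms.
H_38 = 2053580969474233/485721041551200

Direct summation: H_38 = 1 + 1/2 + ... + 1/38. The least common denominator is lcm(1, ..., 38) = 5342931457063200; over this denominator the numerator is 5342931457063200 + 2671465728531600 + 1780977152354400 + 1335732864265800 + 1068586291412640 + 890488576177200 + 763275922437600 + 667866432132900 + 593659050784800 + 534293145706320 + 485721041551200 + 445244288088600 + 410994727466400 + 381637961218800 + 356195430470880 + 333933216066450 + 314290085709600 + 296829525392400 + 281206918792800 + 267146572853160 + 254425307479200 + 242860520775600 + 232301367698400 + 222622144044300 + 213717258282528 + 205497363733200 + 197886350261600 + 190818980609400 + 184239015760800 + 178097715235440 + 172352627647200 + 166966608033225 + 161907013850400 + 157145042854800 + 152655184487520 + 148414762696200 + 144403552893600 + 140603459396400 = 22589390664216563, so H_38 = 22589390664216563/5342931457063200; reducing by gcd(22589390664216563, 5342931457063200) = 11 gives 2053580969474233/485721041551200 ≈ 4.22790. (The PNT-adjacent estimate ln(38) + γ ≈ 4.21480 matches within O(1/n).)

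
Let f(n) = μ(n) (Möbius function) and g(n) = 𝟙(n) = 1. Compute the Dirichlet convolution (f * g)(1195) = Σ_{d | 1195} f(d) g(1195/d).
(μ * 𝟙)(1195) = 0

Divisors of 1195: [1, 5, 239, 1195]. For each d | 1195:
  d = 1: μ(1) · 𝟙(1195/1) = 1 · 1 = 1
  d = 5: μ(5) · 𝟙(1195/5) = -1 · 1 = -1
  d = 239: μ(239) · 𝟙(1195/239) = -1 · 1 = -1
  d = 1195: μ(1195) · 𝟙(1195/1195) = 1 · 1 = 1
Summing: (μ * 𝟙)(1195) = 1 + -1 + -1 + 1 = 0.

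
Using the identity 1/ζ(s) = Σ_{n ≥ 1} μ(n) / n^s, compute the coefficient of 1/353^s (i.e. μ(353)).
μ(353) = -1

Factor n = 353 = 353. μ(n) = 0 if any exponent ≥ 2 (not squarefree); otherwise μ(n) = (−1)^{ω(n)} where ω(n) is the number of distinct prime factors. Applying: μ(353) = -1.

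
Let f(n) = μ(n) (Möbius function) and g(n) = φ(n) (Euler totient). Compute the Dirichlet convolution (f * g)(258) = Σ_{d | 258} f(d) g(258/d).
(μ * φ)(258) = 0

Divisors of 258: [1, 2, 3, 6, 43, 86, 129, 258]. For each d | 258:
  d = 1: μ(1) · φ(258/1) = 1 · 84 = 84
  d = 2: μ(2) · φ(258/2) = -1 · 84 = -84
  d = 3: μ(3) · φ(258/3) = -1 · 42 = -42
  d = 6: μ(6) · φ(258/6) = 1 · 42 = 42
  d = 43: μ(43) · φ(258/43) = -1 · 2 = -2
  d = 86: μ(86) · φ(258/86) = 1 · 2 = 2
  d = 129: μ(129) · φ(258/129) = 1 · 1 = 1
  d = 258: μ(258) · φ(258/258) = -1 · 1 = -1
Summing: (μ * φ)(258) = 84 + -84 + -42 + 42 + -2 + 2 + 1 + -1 = 0.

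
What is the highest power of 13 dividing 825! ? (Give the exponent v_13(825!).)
v_13(825!) = 67

Legendre's formula: v_p(n!) = Σ_{k ≥ 1} ⌊n / p^k⌋. For p = 13, n = 825, the terms are:
  ⌊825/13^1⌋ = ⌊825/13⌋ = 63
  ⌊825/13^2⌋ = ⌊825/169⌋ = 4
(the next term ⌊825/13^3⌋ = 0, terminating the sum). Summing: v_13(825!) = 63 + 4 = 67.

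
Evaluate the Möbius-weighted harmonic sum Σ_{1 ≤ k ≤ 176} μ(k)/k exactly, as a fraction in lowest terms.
Σ μ(k)/k = -291895861671370214401988773976597804369856804354890517841750669749/27764983964554203230141949225149376041830084932479143674493613998285

Values of μ(k) for 1 ≤ k ≤ 176: μ(1) = 1, μ(2) = -1, μ(3) = -1, μ(5) = -1, μ(6) = 1, μ(7) = -1, μ(10) = 1, μ(11) = -1, μ(13) = -1, μ(14) = 1, μ(15) = 1, μ(17) = -1, μ(19) = -1, μ(21) = 1, μ(22) = 1, μ(23) = -1, μ(26) = 1, μ(29) = -1, μ(30) = -1, μ(31) = -1, μ(33) = 1, μ(34) = 1, μ(35) = 1, μ(37) = -1, μ(38) = 1, μ(39) = 1, μ(41) = -1, μ(42) = -1, μ(43) = -1, μ(46) = 1, μ(47) = -1, μ(51) = 1, μ(53) = -1, μ(55) = 1, μ(57) = 1, μ(58) = 1, μ(59) = -1, μ(61) = -1, μ(62) = 1, μ(65) = 1, μ(66) = -1, μ(67) = -1, μ(69) = 1, μ(70) = -1, μ(71) = -1, μ(73) = -1, μ(74) = 1, μ(77) = 1, μ(78) = -1, μ(79) = -1, μ(82) = 1, μ(83) = -1, μ(85) = 1, μ(86) = 1, μ(87) = 1, μ(89) = -1, μ(91) = 1, μ(93) = 1, μ(94) = 1, μ(95) = 1, μ(97) = -1, μ(101) = -1, μ(102) = -1, μ(103) = -1, μ(105) = -1, μ(106) = 1, μ(107) = -1, μ(109) = -1, μ(110) = -1, μ(111) = 1, μ(113) = -1, μ(114) = -1, μ(115) = 1, μ(118) = 1, μ(119) = 1, μ(122) = 1, μ(123) = 1, μ(127) = -1, μ(129) = 1, μ(130) = -1, μ(131) = -1, μ(133) = 1, μ(134) = 1, μ(137) = -1, μ(138) = -1, μ(139) = -1, μ(141) = 1, μ(142) = 1, μ(143) = 1, μ(145) = 1, μ(146) = 1, μ(149) = -1, μ(151) = -1, μ(154) = -1, μ(155) = 1, μ(157) = -1, μ(158) = 1, μ(159) = 1, μ(161) = 1, μ(163) = -1, μ(165) = -1, μ(166) = 1, μ(167) = -1, μ(170) = -1, μ(173) = -1, μ(174) = -1, with μ = 0 on non-squarefree integers. Summing μ(k)/k for k where μ(k) ≠ 0 gives -291895861671370214401988773976597804369856804354890517841750669749/27764983964554203230141949225149376041830084932479143674493613998285 ≈ -0.0105. (PNT ⟺ this sum → 0 as n → ∞.)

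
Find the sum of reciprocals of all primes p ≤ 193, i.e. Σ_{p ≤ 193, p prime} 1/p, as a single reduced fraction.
Σ 1/p = 385774678978047295113064712800727674369526436922217581784412894295689697835549/198962376391690981640415251545285153602734402721821058212203976095413910572270

π(193) = 44, so the primes ≤ 193 are [2, 3, 5, 7, 11, 13, 17, 19, 23, 29, 31, 37, 41, 43, 47, 53, 59, 61, 67, 71, 73, 79, 83, 89, 97, 101, 103, 107, 109, 113, 127, 131, 137, 139, 149, 151, 157, 163, 167, 173, 179, 181, 191, 193]. Summing 1/p over these primes: 385774678978047295113064712800727674369526436922217581784412894295689697835549/198962376391690981640415251545285153602734402721821058212203976095413910572270 ≈ 1.9389. Mertens estimate ln ln(193) + 0.2615 ≈ 1.9221.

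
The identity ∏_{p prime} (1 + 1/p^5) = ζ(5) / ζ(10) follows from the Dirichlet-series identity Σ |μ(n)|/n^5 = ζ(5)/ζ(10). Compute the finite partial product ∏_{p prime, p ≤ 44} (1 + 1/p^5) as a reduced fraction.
∏ = 337266640043527822041984546776597328186597199973708681183232/325579173304271359254907763799806016454065290452479278531405

The primes p ≤ 44 are [2, 3, 5, 7, 11, 13, 17, 19, 23, 29, 31, 37, 41, 43]. For each, (1 + 1/p^5) = (p^5 + 1)/p^5. Multiplying these fractions over p ∈ [2, 3, 5, 7, 11, 13, 17, 19, 23, 29, 31, 37, 41, 43] gives 337266640043527822041984546776597328186597199973708681183232/325579173304271359254907763799806016454065290452479278531405. (In the limit P → ∞ this tends to ζ(5)/ζ(10).)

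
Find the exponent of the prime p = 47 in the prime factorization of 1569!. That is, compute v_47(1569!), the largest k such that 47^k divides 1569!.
v_47(1569!) = 33

Legendre's formula: v_p(n!) = Σ_{k ≥ 1} ⌊n / p^k⌋. For p = 47, n = 1569, the terms are:
  ⌊1569/47^1⌋ = ⌊1569/47⌋ = 33
(the next term ⌊1569/47^2⌋ = 0, terminating the sum). Summing: v_47(1569!) = 33 = 33.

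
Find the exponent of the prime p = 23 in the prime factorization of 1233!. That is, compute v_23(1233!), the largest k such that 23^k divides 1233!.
v_23(1233!) = 55

Legendre's formula: v_p(n!) = Σ_{k ≥ 1} ⌊n / p^k⌋. For p = 23, n = 1233, the terms are:
  ⌊1233/23^1⌋ = ⌊1233/23⌋ = 53
  ⌊1233/23^2⌋ = ⌊1233/529⌋ = 2
(the next term ⌊1233/23^3⌋ = 0, terminating the sum). Summing: v_23(1233!) = 53 + 2 = 55.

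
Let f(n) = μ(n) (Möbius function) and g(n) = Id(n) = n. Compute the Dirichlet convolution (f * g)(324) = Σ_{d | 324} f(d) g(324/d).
(μ * Id)(324) = 108

Divisors of 324: [1, 2, 3, 4, 6, 9, 12, 18, 27, 36, 54, 81, 108, 162, 324]. For each d | 324:
  d = 1: μ(1) · Id(324/1) = 1 · 324 = 324
  d = 2: μ(2) · Id(324/2) = -1 · 162 = -162
  d = 3: μ(3) · Id(324/3) = -1 · 108 = -108
  d = 4: μ(4) · Id(324/4) = 0 · 81 = 0
  d = 6: μ(6) · Id(324/6) = 1 · 54 = 54
  d = 9: μ(9) · Id(324/9) = 0 · 36 = 0
  d = 12: μ(12) · Id(324/12) = 0 · 27 = 0
  d = 18: μ(18) · Id(324/18) = 0 · 18 = 0
  d = 27: μ(27) · Id(324/27) = 0 · 12 = 0
  d = 36: μ(36) · Id(324/36) = 0 · 9 = 0
  d = 54: μ(54) · Id(324/54) = 0 · 6 = 0
  d = 81: μ(81) · Id(324/81) = 0 · 4 = 0
  d = 108: μ(108) · Id(324/108) = 0 · 3 = 0
  d = 162: μ(162) · Id(324/162) = 0 · 2 = 0
  d = 324: μ(324) · Id(324/324) = 0 · 1 = 0
Summing: (μ * Id)(324) = 324 + -162 + -108 + 0 + 54 + 0 + 0 + 0 + 0 + 0 + 0 + 0 + 0 + 0 + 0 = 108.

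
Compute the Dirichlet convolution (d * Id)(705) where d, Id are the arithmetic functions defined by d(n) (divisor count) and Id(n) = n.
(d * Id)(705) = 1715

Divisors of 705: [1, 3, 5, 15, 47, 141, 235, 705]. For each d | 705:
  d = 1: d(1) · Id(705/1) = 1 · 705 = 705
  d = 3: d(3) · Id(705/3) = 2 · 235 = 470
  d = 5: d(5) · Id(705/5) = 2 · 141 = 282
  d = 15: d(15) · Id(705/15) = 4 · 47 = 188
  d = 47: d(47) · Id(705/47) = 2 · 15 = 30
  d = 141: d(141) · Id(705/141) = 4 · 5 = 20
  d = 235: d(235) · Id(705/235) = 4 · 3 = 12
  d = 705: d(705) · Id(705/705) = 8 · 1 = 8
Summing: (d * Id)(705) = 705 + 470 + 282 + 188 + 30 + 20 + 12 + 8 = 1715.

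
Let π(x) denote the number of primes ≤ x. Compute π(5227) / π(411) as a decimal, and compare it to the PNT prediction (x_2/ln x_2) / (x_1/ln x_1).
π(5227)/π(411) = 694/80 ≈ 8.6750;  PNT prediction ≈ 8.9403.

π(411) = 80 and π(5227) = 694, so π(5227)/π(411) ≈ 8.6750. The PNT-predicted ratio is (5227/ln(5227)) / (411/ln(411)) ≈ 8.9403. The two agree to within a few percent, as expected.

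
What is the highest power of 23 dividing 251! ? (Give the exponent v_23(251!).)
v_23(251!) = 10

Legendre's formula: v_p(n!) = Σ_{k ≥ 1} ⌊n / p^k⌋. For p = 23, n = 251, the terms are:
  ⌊251/23^1⌋ = ⌊251/23⌋ = 10
(the next term ⌊251/23^2⌋ = 0, terminating the sum). Summing: v_23(251!) = 10 = 10.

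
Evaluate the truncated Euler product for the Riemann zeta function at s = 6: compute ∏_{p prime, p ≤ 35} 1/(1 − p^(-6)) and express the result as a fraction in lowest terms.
∏ = 21845630847366461901783214359247811231609675/21473219492121468455585352466296495056879616

The primes p ≤ 35 are [2, 3, 5, 7, 11, 13, 17, 19, 23, 29, 31]. For each prime, (1 − 1/p^6)^(-1) = p^6 / (p^6 − 1). The product is (1 − 1/2^6)^(-1), (1 − 1/3^6)^(-1), (1 − 1/5^6)^(-1), (1 − 1/7^6)^(-1), (1 − 1/11^6)^(-1), (1 − 1/13^6)^(-1), (1 − 1/17^6)^(-1), (1 − 1/19^6)^(-1), (1 − 1/23^6)^(-1), (1 − 1/29^6)^(-1), (1 − 1/31^6)^(-1) = ∏ p^6 / (p^6 − 1) = 21845630847366461901783214359247811231609675/21473219492121468455585352466296495056879616.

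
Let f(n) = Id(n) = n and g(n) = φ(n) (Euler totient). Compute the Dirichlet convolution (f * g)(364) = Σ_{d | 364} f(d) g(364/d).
(Id * φ)(364) = 2600

Divisors of 364: [1, 2, 4, 7, 13, 14, 26, 28, 52, 91, 182, 364]. For each d | 364:
  d = 1: Id(1) · φ(364/1) = 1 · 144 = 144
  d = 2: Id(2) · φ(364/2) = 2 · 72 = 144
  d = 4: Id(4) · φ(364/4) = 4 · 72 = 288
  d = 7: Id(7) · φ(364/7) = 7 · 24 = 168
  d = 13: Id(13) · φ(364/13) = 13 · 12 = 156
  d = 14: Id(14) · φ(364/14) = 14 · 12 = 168
  d = 26: Id(26) · φ(364/26) = 26 · 6 = 156
  d = 28: Id(28) · φ(364/28) = 28 · 12 = 336
  d = 52: Id(52) · φ(364/52) = 52 · 6 = 312
  d = 91: Id(91) · φ(364/91) = 91 · 2 = 182
  d = 182: Id(182) · φ(364/182) = 182 · 1 = 182
  d = 364: Id(364) · φ(364/364) = 364 · 1 = 364
Summing: (Id * φ)(364) = 144 + 144 + 288 + 168 + 156 + 168 + 156 + 336 + 312 + 182 + 182 + 364 = 2600.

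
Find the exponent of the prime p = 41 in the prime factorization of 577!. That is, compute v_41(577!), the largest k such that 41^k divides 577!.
v_41(577!) = 14

Legendre's formula: v_p(n!) = Σ_{k ≥ 1} ⌊n / p^k⌋. For p = 41, n = 577, the terms are:
  ⌊577/41^1⌋ = ⌊577/41⌋ = 14
(the next term ⌊577/41^2⌋ = 0, terminating the sum). Summing: v_41(577!) = 14 = 14.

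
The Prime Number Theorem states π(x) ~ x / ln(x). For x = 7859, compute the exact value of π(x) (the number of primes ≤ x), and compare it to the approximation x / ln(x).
π(7859) = 992;  x/ln(x) ≈ 876.20;  relative error ≈ 11.67%.

Directly count primes up to 7859: π(7859) = 992. The PNT approximation gives 7859/ln(7859) ≈ 7859/8.96941 ≈ 876.20. Relative error (π(x) − x/ln(x)) / π(x) ≈ 11.67%; the approximation is known to undercount slightly (Li(x) is a better estimate).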